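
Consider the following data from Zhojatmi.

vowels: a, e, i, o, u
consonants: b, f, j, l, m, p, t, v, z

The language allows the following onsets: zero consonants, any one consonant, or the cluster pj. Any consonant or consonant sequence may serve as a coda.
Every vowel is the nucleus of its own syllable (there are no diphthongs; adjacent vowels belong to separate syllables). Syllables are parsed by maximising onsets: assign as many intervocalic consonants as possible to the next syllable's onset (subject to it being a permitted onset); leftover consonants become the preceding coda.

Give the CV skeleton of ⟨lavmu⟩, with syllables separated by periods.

Nuclei (vowels): a, u → 2 syllables.
σ1/σ2 boundary: /vm/ — longest licit onset from the right is /m/, leaving /v/ as coda.
Syllabification: lav.mu.
Mapping each syllable to C/V: /lav/ → CVC, /mu/ → CV.

CVC.CV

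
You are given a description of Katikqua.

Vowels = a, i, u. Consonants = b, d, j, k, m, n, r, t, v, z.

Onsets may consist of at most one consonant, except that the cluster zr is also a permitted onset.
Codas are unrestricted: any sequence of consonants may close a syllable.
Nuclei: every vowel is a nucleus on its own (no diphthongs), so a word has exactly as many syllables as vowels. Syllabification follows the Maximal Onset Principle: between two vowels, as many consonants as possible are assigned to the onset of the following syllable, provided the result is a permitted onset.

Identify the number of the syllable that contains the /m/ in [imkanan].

1

The vowels are i, a, a — 3 nuclei, so 3 syllables.
Between /i/ (V1) and /a/ (V2): cluster /mk/ — the longest permitted-onset suffix is /k/; onset = /k/, preceding coda = /m/.
Between /a/ (V2) and /a/ (V3): /n/ → onset of the next syllable (single consonants are always licit onsets).
Putting it together: im.ka.nan.
The /m/ is in the coda of syllable 1 (/im/).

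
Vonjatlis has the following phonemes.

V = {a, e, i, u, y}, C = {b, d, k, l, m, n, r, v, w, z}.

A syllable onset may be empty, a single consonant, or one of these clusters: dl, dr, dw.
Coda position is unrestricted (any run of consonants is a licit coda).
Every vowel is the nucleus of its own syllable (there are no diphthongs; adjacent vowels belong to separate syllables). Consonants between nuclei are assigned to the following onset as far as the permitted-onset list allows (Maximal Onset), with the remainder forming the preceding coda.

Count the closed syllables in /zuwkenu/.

1

Vowels present: u, e, u; each is a nucleus, giving 3 syllables.
Between /u/ (V1) and /e/ (V2): /wk/ — longest licit onset from the right is /k/, leaving /w/ as coda.
Between /e/ (V2) and /u/ (V3): /n/ is a single consonant, so it becomes the next onset.
Putting it together: zuw.ke.nu.
Classifying each syllable: /zuw/ (closed), /ke/ (open), /nu/ (open).
Closed syllables: 1.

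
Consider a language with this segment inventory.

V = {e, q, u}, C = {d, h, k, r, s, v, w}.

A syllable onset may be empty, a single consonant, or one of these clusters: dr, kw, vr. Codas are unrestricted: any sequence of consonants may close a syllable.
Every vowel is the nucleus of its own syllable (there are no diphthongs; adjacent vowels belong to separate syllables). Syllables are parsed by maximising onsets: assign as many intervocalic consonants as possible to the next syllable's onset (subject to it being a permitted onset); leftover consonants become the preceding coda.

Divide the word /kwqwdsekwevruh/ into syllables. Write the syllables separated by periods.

The vowels are q, e, e, u — 4 nuclei, so 4 syllables.
Between /q/ (V1) and /e/ (V2): cluster /wds/ — the longest permitted-onset suffix is /s/; onset = /s/, preceding coda = /wd/.
Between /e/ (V2) and /e/ (V3): /kw/ — entire cluster is a permitted onset → onset /kw/, coda ∅.
Between /e/ (V3) and /u/ (V4): /vr/ — entire cluster is a permitted onset → onset /vr/, coda ∅.

kwqwd.se.kwe.vruh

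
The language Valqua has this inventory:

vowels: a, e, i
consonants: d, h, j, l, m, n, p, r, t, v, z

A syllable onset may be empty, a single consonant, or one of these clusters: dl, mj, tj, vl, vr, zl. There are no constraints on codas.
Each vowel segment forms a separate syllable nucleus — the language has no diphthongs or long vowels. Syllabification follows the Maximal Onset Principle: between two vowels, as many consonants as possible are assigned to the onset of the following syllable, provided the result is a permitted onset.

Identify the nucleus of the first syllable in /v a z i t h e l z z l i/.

Vowels present: a, i, e, i; each is a nucleus, giving 4 syllables.
The first nucleus (vowel 1 from the left) is /a/.

a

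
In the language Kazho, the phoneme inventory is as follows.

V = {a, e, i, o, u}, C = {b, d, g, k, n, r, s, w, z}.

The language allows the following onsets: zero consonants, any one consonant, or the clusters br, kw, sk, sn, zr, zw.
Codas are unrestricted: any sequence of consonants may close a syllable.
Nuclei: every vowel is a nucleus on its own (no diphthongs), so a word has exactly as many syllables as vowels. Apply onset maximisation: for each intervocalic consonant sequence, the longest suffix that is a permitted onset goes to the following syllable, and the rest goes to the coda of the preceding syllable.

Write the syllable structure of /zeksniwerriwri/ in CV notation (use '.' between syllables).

CVC.CCV.CVC.CVC.CV

Vowels present: e, i, e, i, i; each is a nucleus, giving 5 syllables.
V1 /e/ – V2 /i/: cluster /ksn/ — the longest permitted-onset suffix is /sn/; onset = /sn/, preceding coda = /k/.
V2 /i/ – V3 /e/: /w/ → onset of the next syllable (single consonants are always licit onsets).
V3 /e/ – V4 /i/: /rr/ — longest licit onset from the right is /r/, leaving /r/ as coda.
V4 /i/ – V5 /i/: /wr/ splits as /w/ + /r/ (/r/ is the longest suffix that is a licit onset).
So the parse is zek.sni.wer.riw.ri.
Mapping each syllable to C/V: /zek/ → CVC, /sni/ → CCV, /wer/ → CVC, /riw/ → CVC, /ri/ → CV.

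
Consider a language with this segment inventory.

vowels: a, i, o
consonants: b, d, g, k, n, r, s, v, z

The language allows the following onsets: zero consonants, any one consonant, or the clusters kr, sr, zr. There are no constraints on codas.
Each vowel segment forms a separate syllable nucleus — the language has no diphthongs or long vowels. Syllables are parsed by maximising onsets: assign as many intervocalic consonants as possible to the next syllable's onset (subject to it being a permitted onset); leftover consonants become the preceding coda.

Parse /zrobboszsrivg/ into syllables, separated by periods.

Nuclei (vowels): o, o, i → 3 syllables.
/o…o/ gap (V1→V2): /bb/ — longest licit onset from the right is /b/, leaving /b/ as coda.
/o…i/ gap (V2→V3): /szsr/ — longest licit onset from the right is /sr/, leaving /sz/ as coda.

zrob.bosz.srivg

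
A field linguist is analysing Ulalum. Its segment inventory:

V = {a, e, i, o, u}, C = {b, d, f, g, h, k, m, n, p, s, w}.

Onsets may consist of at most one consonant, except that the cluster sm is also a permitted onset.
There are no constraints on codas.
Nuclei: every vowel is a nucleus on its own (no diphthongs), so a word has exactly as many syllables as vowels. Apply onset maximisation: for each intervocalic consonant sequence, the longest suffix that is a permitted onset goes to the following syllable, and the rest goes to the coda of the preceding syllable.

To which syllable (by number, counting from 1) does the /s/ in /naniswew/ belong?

Nuclei (vowels): a, i, e → 3 syllables.
V1 /a/ – V2 /i/: /n/ is a single consonant, so it becomes the next onset.
V2 /i/ – V3 /e/: /sw/; trying suffixes from longest down, /w/ is the first permitted one, so coda /s/ | onset /w/.
Result: na.nis.wew.
The /s/ is in the coda of syllable 2 (/nis/).

2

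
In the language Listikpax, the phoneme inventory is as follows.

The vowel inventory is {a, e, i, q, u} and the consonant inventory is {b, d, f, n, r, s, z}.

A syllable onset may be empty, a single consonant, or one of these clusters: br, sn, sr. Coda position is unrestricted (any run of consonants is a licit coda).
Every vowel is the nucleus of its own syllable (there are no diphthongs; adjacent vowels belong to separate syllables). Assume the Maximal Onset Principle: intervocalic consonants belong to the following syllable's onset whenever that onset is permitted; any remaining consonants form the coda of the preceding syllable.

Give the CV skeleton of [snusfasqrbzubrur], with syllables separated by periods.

CCVC.CV.CVCC.CV.CCVC

Nuclei (vowels): u, a, q, u, u → 5 syllables.
σ1/σ2 boundary: cluster /sf/ — the longest permitted-onset suffix is /f/; onset = /f/, preceding coda = /s/.
σ2/σ3 boundary: /s/ is a single consonant, so it becomes the next onset.
σ3/σ4 boundary: /rbz/ — longest licit onset from the right is /z/, leaving /rb/ as coda.
σ4/σ5 boundary: cluster /br/ — /br/ is itself a permitted onset, so the whole cluster goes right; preceding coda = ∅.
Result: snus.fa.sqrb.zu.brur.
Mapping each syllable to C/V: /snus/ → CCVC, /fa/ → CV, /sqrb/ → CVCC, /zu/ → CV, /brur/ → CCVC.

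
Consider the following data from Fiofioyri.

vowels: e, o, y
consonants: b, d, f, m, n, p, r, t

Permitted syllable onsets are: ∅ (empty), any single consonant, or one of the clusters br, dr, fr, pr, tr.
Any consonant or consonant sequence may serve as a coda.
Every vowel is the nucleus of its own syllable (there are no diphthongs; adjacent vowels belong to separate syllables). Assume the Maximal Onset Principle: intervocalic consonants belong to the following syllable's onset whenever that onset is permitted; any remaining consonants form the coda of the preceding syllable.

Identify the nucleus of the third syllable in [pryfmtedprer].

Vowels present: y, e, e; each is a nucleus, giving 3 syllables.
The third nucleus (vowel 3 from the left) is /e/.

e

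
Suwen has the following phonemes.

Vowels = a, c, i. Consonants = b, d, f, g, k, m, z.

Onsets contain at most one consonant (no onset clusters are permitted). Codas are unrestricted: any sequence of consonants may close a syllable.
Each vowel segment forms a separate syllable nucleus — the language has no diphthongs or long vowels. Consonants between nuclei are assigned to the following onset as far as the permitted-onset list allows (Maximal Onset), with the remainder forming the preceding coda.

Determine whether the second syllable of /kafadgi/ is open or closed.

closed

Nuclei (vowels): a, a, i → 3 syllables.
V1 /a/ – V2 /a/: /f/ is a single consonant, so it becomes the next onset.
V2 /a/ – V3 /i/: /dg/ — longest licit onset from the right is /g/, leaving /d/ as coda.
Putting it together: ka.fad.gi.
Syllable 2 is /fad/ with coda /d/, so it is closed.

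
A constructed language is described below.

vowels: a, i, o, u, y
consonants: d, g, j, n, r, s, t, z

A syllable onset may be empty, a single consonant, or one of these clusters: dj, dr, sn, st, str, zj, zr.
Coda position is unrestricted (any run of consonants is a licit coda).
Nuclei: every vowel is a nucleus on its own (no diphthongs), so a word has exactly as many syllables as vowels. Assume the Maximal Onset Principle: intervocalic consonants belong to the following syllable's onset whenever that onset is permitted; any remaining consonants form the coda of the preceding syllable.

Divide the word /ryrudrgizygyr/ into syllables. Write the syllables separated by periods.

ry.rudr.gi.zy.gyr

Vowels present: y, u, i, y, y; each is a nucleus, giving 5 syllables.
Between /y/ (V1) and /u/ (V2): just /r/ — single C goes to the following onset.
Between /u/ (V2) and /i/ (V3): /drg/ — longest licit onset from the right is /g/, leaving /dr/ as coda.
Between /i/ (V3) and /y/ (V4): /z/ is a single consonant, so it becomes the next onset.
Between /y/ (V4) and /y/ (V5): just /g/ — single C goes to the following onset.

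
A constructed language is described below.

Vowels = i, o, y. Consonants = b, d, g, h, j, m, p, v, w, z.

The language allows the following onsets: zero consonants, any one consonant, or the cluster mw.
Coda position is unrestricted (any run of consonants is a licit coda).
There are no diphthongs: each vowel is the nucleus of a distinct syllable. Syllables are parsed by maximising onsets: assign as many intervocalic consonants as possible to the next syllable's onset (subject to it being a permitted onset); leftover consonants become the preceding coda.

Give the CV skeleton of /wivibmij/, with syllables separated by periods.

Vowels present: i, i, i; each is a nucleus, giving 3 syllables.
σ1/σ2 boundary: just /v/ — single C goes to the following onset.
σ2/σ3 boundary: /bm/ splits as /b/ + /m/ (/m/ is the longest suffix that is a licit onset).
So the parse is wi.vib.mij.
Mapping each syllable to C/V: /wi/ → CV, /vib/ → CVC, /mij/ → CVC.

CV.CVC.CVC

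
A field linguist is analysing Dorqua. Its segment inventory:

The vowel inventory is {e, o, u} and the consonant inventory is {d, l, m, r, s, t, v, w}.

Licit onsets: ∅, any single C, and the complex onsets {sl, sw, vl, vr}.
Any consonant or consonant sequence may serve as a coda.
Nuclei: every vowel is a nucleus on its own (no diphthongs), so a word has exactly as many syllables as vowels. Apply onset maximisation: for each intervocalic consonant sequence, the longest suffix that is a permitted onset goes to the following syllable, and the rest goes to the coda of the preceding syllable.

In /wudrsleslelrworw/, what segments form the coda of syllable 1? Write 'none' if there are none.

The vowels are u, e, e, o — 4 nuclei, so 4 syllables.
/u…e/ gap (V1→V2): /drsl/ splits as /dr/ + /sl/ (/sl/ is the longest suffix that is a licit onset).
/e…e/ gap (V2→V3): /sl/ — entire cluster is a permitted onset → onset /sl/, coda ∅.
/e…o/ gap (V3→V4): /lrw/; trying suffixes from longest down, /w/ is the first permitted one, so coda /lr/ | onset /w/.
So the parse is wudr.sle.slelr.worw.
Syllable 1 is /wudr/: onset /w/, nucleus /u/, coda /dr/.

dr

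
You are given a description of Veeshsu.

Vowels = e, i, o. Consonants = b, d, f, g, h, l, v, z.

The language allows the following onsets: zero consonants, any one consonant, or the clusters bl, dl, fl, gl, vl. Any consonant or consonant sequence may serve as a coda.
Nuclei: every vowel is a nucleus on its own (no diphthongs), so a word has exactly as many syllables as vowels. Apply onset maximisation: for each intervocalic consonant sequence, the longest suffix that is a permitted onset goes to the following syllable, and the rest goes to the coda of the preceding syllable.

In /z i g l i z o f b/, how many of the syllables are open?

2

Vowels present: i, i, o; each is a nucleus, giving 3 syllables.
V1 /i/ – V2 /i/: /gl/ — entire cluster is a permitted onset → onset /gl/, coda ∅.
V2 /i/ – V3 /o/: /z/ → onset of the next syllable (single consonants are always licit onsets).
So the parse is zi.gli.zofb.
Classifying each syllable: /zi/ (open), /gli/ (open), /zofb/ (closed).
Open syllables: 2.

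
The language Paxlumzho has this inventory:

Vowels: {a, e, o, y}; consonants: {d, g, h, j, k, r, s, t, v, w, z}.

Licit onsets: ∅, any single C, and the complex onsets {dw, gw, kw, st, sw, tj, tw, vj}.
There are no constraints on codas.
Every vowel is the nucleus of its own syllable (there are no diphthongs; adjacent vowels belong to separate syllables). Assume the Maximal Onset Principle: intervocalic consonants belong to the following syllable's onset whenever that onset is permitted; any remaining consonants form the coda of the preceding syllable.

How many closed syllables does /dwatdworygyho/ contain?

Nuclei (vowels): a, o, y, y, o → 5 syllables.
Between /a/ (V1) and /o/ (V2): cluster /tdw/ — the longest permitted-onset suffix is /dw/; onset = /dw/, preceding coda = /t/.
Between /o/ (V2) and /y/ (V3): /r/ is a single consonant, so it becomes the next onset.
Between /y/ (V3) and /y/ (V4): just /g/ — single C goes to the following onset.
Between /y/ (V4) and /o/ (V5): just /h/ — single C goes to the following onset.
Putting it together: dwat.dwo.ry.gy.ho.
Classifying each syllable: /dwat/ (closed), /dwo/ (open), /ry/ (open), /gy/ (open), /ho/ (open).
Closed syllables: 1.

1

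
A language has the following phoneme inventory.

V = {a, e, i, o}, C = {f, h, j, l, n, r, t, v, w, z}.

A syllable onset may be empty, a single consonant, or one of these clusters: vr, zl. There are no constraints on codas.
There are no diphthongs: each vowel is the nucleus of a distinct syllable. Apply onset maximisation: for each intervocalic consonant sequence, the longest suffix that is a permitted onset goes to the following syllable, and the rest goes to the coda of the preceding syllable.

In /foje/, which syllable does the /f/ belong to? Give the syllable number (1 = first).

The vowels are o, e — 2 nuclei, so 2 syllables.
V1 /o/ – V2 /e/: /j/ → onset of the next syllable (single consonants are always licit onsets).
Syllabification: fo.je.
The /f/ is in the onset of syllable 1 (/fo/).

1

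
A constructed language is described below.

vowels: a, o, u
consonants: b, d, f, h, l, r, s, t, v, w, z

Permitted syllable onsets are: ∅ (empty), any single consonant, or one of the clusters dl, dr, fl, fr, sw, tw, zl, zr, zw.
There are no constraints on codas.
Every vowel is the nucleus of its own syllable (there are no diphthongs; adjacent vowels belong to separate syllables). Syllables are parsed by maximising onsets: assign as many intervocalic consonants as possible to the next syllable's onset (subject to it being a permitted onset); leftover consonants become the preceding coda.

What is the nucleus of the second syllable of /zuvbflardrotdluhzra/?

a

The vowels are u, a, o, u, a — 5 nuclei, so 5 syllables.
The second nucleus (vowel 2 from the left) is /a/.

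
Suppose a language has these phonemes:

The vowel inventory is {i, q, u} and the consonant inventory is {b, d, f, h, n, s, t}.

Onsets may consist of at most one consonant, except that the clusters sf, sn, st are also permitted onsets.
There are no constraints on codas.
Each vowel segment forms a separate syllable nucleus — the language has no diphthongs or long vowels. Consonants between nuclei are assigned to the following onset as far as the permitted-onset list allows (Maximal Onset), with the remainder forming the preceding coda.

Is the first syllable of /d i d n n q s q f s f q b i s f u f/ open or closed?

closed

Nuclei (vowels): i, q, q, q, i, u → 6 syllables.
V1 /i/ – V2 /q/: /dnn/ — longest licit onset from the right is /n/, leaving /dn/ as coda.
V2 /q/ – V3 /q/: just /s/ — single C goes to the following onset.
V3 /q/ – V4 /q/: /fsf/ splits as /f/ + /sf/ (/sf/ is the longest suffix that is a licit onset).
V4 /q/ – V5 /i/: just /b/ — single C goes to the following onset.
V5 /i/ – V6 /u/: cluster /sf/ — /sf/ is itself a permitted onset, so the whole cluster goes right; preceding coda = ∅.
Result: didn.nq.sqf.sfq.bi.sfuf.
Syllable 1 is /didn/ with coda /dn/, so it is closed.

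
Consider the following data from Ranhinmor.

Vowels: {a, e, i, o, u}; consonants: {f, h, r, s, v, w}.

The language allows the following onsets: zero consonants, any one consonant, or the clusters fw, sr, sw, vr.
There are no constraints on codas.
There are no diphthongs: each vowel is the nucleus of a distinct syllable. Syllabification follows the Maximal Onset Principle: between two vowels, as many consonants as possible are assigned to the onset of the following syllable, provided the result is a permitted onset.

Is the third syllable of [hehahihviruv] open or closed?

Nuclei (vowels): e, a, i, i, u → 5 syllables.
/e…a/ gap (V1→V2): /h/ → onset of the next syllable (single consonants are always licit onsets).
/a…i/ gap (V2→V3): /h/ is a single consonant, so it becomes the next onset.
/i…i/ gap (V3→V4): cluster /hv/ — the longest permitted-onset suffix is /v/; onset = /v/, preceding coda = /h/.
/i…u/ gap (V4→V5): /r/ → onset of the next syllable (single consonants are always licit onsets).
Putting it together: he.ha.hih.vi.ruv.
Syllable 3 is /hih/ with coda /h/, so it is closed.

closed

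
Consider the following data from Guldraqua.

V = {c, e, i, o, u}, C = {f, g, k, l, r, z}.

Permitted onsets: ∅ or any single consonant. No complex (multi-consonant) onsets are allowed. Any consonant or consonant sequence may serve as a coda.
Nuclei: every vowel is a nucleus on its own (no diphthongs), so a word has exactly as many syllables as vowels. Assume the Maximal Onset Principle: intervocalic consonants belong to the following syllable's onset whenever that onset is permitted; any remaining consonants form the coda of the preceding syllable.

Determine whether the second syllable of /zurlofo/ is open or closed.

Nuclei (vowels): u, o, o → 3 syllables.
V1 /u/ – V2 /o/: /rl/; trying suffixes from longest down, /l/ is the first permitted one, so coda /r/ | onset /l/.
V2 /o/ – V3 /o/: just /f/ — single C goes to the following onset.
Result: zur.lo.fo.
Syllable 2 is /lo/; it ends in its nucleus with no coda, so it is open.

open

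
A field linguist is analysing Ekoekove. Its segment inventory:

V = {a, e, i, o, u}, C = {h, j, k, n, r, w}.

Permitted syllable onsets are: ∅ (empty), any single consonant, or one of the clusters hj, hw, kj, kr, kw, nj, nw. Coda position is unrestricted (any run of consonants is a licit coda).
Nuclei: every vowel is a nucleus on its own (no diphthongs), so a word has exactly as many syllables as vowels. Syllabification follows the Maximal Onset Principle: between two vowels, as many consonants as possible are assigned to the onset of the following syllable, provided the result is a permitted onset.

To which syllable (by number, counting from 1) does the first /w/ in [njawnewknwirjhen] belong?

1

Vowels present: a, e, i, e; each is a nucleus, giving 4 syllables.
/a…e/ gap (V1→V2): /wn/ — longest licit onset from the right is /n/, leaving /w/ as coda.
/e…i/ gap (V2→V3): /wknw/ splits as /wk/ + /nw/ (/nw/ is the longest suffix that is a licit onset).
/i…e/ gap (V3→V4): /rjh/ — longest licit onset from the right is /h/, leaving /rj/ as coda.
Result: njaw.newk.nwirj.hen.
The first /w/ is in the coda of syllable 1 (/njaw/).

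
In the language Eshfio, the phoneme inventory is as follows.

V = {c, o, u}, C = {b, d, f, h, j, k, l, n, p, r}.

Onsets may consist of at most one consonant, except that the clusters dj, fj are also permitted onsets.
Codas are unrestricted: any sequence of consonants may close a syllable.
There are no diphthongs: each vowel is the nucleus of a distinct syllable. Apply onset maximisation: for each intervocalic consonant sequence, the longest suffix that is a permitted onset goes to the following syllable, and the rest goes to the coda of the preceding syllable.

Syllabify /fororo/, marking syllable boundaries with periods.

Nuclei (vowels): o, o, o → 3 syllables.
/o…o/ gap (V1→V2): just /r/ — single C goes to the following onset.
/o…o/ gap (V2→V3): /r/ is a single consonant, so it becomes the next onset.

fo.ro.ro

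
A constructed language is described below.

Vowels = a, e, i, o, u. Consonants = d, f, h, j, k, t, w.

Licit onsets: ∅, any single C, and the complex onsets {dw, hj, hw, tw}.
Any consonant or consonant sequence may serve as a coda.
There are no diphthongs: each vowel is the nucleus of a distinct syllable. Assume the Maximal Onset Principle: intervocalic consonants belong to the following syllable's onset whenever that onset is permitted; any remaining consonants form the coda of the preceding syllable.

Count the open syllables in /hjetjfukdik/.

The vowels are e, u, i — 3 nuclei, so 3 syllables.
Between /e/ (V1) and /u/ (V2): /tjf/ splits as /tj/ + /f/ (/f/ is the longest suffix that is a licit onset).
Between /u/ (V2) and /i/ (V3): cluster /kd/ — the longest permitted-onset suffix is /d/; onset = /d/, preceding coda = /k/.
Putting it together: hjetj.fuk.dik.
Classifying each syllable: /hjetj/ (closed), /fuk/ (closed), /dik/ (closed).
Open syllables: 0.

0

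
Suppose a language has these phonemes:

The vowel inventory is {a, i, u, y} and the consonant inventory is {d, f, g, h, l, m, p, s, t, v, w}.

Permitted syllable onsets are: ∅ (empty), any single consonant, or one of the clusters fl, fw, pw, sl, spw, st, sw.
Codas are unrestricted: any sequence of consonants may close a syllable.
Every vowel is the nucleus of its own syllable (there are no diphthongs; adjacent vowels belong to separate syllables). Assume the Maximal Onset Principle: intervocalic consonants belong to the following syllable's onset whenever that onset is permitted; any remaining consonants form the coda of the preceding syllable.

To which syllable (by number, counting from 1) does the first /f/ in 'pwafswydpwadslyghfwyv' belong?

1

Nuclei (vowels): a, y, a, y, y → 5 syllables.
σ1/σ2 boundary: /fsw/ splits as /f/ + /sw/ (/sw/ is the longest suffix that is a licit onset).
σ2/σ3 boundary: cluster /dpw/ — the longest permitted-onset suffix is /pw/; onset = /pw/, preceding coda = /d/.
σ3/σ4 boundary: /dsl/ splits as /d/ + /sl/ (/sl/ is the longest suffix that is a licit onset).
σ4/σ5 boundary: /ghfw/; trying suffixes from longest down, /fw/ is the first permitted one, so coda /gh/ | onset /fw/.
So the parse is pwaf.swyd.pwad.slygh.fwyv.
The first /f/ is in the coda of syllable 1 (/pwaf/).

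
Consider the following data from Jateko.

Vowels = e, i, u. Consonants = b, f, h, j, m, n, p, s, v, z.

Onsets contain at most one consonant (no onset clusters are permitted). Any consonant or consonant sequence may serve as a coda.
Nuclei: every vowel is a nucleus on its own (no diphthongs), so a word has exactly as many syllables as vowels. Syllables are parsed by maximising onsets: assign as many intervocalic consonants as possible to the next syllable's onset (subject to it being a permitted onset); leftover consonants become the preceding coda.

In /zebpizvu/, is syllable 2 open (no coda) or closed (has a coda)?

Vowels present: e, i, u; each is a nucleus, giving 3 syllables.
/e…i/ gap (V1→V2): cluster /bp/ — the longest permitted-onset suffix is /p/; onset = /p/, preceding coda = /b/.
/i…u/ gap (V2→V3): cluster /zv/ — the longest permitted-onset suffix is /v/; onset = /v/, preceding coda = /z/.
So the parse is zeb.piz.vu.
Syllable 2 is /piz/ with coda /z/, so it is closed.

closed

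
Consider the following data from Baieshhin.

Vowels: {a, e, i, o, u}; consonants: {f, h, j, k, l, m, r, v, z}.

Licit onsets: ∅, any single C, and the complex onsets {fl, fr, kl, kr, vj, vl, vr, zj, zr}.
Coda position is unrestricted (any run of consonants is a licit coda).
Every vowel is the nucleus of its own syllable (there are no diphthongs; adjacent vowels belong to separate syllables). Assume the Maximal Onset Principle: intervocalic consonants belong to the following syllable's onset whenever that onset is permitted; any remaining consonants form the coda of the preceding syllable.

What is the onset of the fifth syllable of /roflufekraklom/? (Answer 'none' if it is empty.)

Nuclei (vowels): o, u, e, a, o → 5 syllables.
σ1/σ2 boundary: /fl/ — entire cluster is a permitted onset → onset /fl/, coda ∅.
σ2/σ3 boundary: /f/ → onset of the next syllable (single consonants are always licit onsets).
σ3/σ4 boundary: /kr/ — entire cluster is a permitted onset → onset /kr/, coda ∅.
σ4/σ5 boundary: /kl/ is a licit onset in full, so it all attaches to the next syllable.
Putting it together: ro.flu.fe.kra.klom.
Syllable 5 is /klom/: onset /kl/, nucleus /o/, coda /m/.

kl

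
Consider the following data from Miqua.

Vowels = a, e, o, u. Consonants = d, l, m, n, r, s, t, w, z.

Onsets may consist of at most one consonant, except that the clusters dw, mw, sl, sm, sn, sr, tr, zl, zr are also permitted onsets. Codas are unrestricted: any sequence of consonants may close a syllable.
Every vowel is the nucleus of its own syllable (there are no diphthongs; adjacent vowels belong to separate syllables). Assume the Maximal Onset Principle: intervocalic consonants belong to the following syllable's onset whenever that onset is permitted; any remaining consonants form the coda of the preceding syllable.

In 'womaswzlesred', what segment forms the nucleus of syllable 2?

The vowels are o, a, e, e — 4 nuclei, so 4 syllables.
The second nucleus (vowel 2 from the left) is /a/.

a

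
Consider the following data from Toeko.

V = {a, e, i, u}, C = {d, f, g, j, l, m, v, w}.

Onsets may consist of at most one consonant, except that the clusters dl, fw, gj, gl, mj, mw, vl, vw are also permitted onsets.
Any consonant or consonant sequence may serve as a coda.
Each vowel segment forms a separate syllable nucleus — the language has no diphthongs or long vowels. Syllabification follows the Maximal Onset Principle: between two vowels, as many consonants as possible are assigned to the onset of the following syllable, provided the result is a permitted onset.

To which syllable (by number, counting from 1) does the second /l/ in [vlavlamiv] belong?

2

Nuclei (vowels): a, a, i → 3 syllables.
/a…a/ gap (V1→V2): cluster /vl/ — /vl/ is itself a permitted onset, so the whole cluster goes right; preceding coda = ∅.
/a…i/ gap (V2→V3): /m/ is a single consonant, so it becomes the next onset.
Syllabification: vla.vla.miv.
The second /l/ is in the onset of syllable 2 (/vla/).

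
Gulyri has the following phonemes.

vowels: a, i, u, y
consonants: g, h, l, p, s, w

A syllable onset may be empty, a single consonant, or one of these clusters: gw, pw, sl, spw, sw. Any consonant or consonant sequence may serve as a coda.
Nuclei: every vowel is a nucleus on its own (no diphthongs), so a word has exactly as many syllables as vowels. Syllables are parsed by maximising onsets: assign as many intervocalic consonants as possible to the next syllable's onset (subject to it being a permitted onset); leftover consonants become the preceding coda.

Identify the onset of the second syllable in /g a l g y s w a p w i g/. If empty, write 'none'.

g

Nuclei (vowels): a, y, a, i → 4 syllables.
/a…y/ gap (V1→V2): /lg/ splits as /l/ + /g/ (/g/ is the longest suffix that is a licit onset).
/y…a/ gap (V2→V3): cluster /sw/ — /sw/ is itself a permitted onset, so the whole cluster goes right; preceding coda = ∅.
/a…i/ gap (V3→V4): /pw/ — entire cluster is a permitted onset → onset /pw/, coda ∅.
So the parse is gal.gy.swa.pwig.
Syllable 2 is /gy/: onset /g/, nucleus /y/, coda ∅.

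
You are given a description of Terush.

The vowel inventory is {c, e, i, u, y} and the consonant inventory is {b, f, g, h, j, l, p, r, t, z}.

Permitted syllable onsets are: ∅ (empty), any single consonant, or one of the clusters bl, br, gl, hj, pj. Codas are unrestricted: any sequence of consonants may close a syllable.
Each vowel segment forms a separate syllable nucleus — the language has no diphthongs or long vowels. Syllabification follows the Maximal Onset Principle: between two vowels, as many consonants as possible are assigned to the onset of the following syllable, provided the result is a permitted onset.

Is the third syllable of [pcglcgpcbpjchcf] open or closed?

Nuclei (vowels): c, c, c, c, c → 5 syllables.
/c…c/ gap (V1→V2): cluster /gl/ — /gl/ is itself a permitted onset, so the whole cluster goes right; preceding coda = ∅.
/c…c/ gap (V2→V3): /gp/; trying suffixes from longest down, /p/ is the first permitted one, so coda /g/ | onset /p/.
/c…c/ gap (V3→V4): /bpj/; trying suffixes from longest down, /pj/ is the first permitted one, so coda /b/ | onset /pj/.
/c…c/ gap (V4→V5): /h/ → onset of the next syllable (single consonants are always licit onsets).
Putting it together: pc.glcg.pcb.pjc.hcf.
Syllable 3 is /pcb/ with coda /b/, so it is closed.

closed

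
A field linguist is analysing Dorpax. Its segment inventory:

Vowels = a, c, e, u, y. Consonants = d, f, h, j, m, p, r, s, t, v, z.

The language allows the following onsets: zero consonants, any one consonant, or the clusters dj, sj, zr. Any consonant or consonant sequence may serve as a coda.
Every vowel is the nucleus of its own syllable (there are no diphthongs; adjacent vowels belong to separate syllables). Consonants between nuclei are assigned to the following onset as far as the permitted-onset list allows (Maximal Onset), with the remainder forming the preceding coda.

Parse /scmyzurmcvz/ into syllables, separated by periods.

Nuclei (vowels): c, y, u, c → 4 syllables.
σ1/σ2 boundary: just /m/ — single C goes to the following onset.
σ2/σ3 boundary: /z/ is a single consonant, so it becomes the next onset.
σ3/σ4 boundary: /rm/ — longest licit onset from the right is /m/, leaving /r/ as coda.

sc.my.zur.mcvz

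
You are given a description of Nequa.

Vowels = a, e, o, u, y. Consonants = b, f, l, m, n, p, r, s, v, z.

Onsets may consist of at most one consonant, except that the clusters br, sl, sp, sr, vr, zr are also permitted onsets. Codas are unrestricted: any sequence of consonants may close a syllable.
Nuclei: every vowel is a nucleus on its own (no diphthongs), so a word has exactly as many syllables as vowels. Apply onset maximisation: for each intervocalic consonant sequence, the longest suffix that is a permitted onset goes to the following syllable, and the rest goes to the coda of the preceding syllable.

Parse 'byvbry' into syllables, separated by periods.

The vowels are y, y — 2 nuclei, so 2 syllables.
V1 /y/ – V2 /y/: cluster /vbr/ — the longest permitted-onset suffix is /br/; onset = /br/, preceding coda = /v/.

byv.bry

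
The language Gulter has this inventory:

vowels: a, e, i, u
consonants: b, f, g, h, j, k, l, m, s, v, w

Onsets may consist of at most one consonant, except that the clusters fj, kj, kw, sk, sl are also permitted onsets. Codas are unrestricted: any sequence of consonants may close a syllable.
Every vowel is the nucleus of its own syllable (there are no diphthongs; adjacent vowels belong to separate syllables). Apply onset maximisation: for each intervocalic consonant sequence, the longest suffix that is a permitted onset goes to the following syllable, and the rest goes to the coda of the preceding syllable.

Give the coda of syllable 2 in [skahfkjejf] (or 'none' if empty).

jf

The vowels are a, e — 2 nuclei, so 2 syllables.
σ1/σ2 boundary: /hfkj/; trying suffixes from longest down, /kj/ is the first permitted one, so coda /hf/ | onset /kj/.
So the parse is skahf.kjejf.
Syllable 2 is /kjejf/: onset /kj/, nucleus /e/, coda /jf/.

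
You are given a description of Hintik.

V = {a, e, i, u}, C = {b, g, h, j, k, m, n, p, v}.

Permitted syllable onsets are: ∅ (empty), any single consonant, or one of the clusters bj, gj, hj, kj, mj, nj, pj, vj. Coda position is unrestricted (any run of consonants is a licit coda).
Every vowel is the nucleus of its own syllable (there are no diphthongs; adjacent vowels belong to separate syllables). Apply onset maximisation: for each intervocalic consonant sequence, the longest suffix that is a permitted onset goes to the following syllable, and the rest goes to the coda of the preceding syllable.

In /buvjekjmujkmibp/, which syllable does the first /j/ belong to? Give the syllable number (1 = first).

The vowels are u, e, u, i — 4 nuclei, so 4 syllables.
Between /u/ (V1) and /e/ (V2): /vj/ is a licit onset in full, so it all attaches to the next syllable.
Between /e/ (V2) and /u/ (V3): /kjm/; trying suffixes from longest down, /m/ is the first permitted one, so coda /kj/ | onset /m/.
Between /u/ (V3) and /i/ (V4): /jkm/ — longest licit onset from the right is /m/, leaving /jk/ as coda.
So the parse is bu.vjekj.mujk.mibp.
The first /j/ is in the onset of syllable 2 (/vjekj/).

2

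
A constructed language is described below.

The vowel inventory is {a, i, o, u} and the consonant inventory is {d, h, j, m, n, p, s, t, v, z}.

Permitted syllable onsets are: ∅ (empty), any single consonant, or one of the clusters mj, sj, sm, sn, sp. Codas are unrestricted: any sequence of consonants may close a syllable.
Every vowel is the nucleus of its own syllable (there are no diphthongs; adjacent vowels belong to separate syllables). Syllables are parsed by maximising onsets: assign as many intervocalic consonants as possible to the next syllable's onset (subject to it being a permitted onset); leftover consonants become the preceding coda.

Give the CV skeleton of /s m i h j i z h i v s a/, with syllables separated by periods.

CCVC.CVC.CVC.CV

Nuclei (vowels): i, i, i, a → 4 syllables.
σ1/σ2 boundary: /hj/ — longest licit onset from the right is /j/, leaving /h/ as coda.
σ2/σ3 boundary: /zh/; trying suffixes from longest down, /h/ is the first permitted one, so coda /z/ | onset /h/.
σ3/σ4 boundary: /vs/ splits as /v/ + /s/ (/s/ is the longest suffix that is a licit onset).
Result: smih.jiz.hiv.sa.
Mapping each syllable to C/V: /smih/ → CCVC, /jiz/ → CVC, /hiv/ → CVC, /sa/ → CV.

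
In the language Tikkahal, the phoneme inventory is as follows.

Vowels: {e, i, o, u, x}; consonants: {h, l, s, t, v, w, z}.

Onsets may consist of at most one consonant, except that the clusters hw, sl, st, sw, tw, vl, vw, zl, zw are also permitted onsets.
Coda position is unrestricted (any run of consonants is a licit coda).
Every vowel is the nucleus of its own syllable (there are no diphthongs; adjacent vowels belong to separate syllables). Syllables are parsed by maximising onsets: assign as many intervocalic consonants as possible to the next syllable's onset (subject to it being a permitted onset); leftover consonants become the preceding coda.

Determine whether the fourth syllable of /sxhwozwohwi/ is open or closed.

open

Vowels present: x, o, o, i; each is a nucleus, giving 4 syllables.
V1 /x/ – V2 /o/: /hw/ — entire cluster is a permitted onset → onset /hw/, coda ∅.
V2 /o/ – V3 /o/: cluster /zw/ — /zw/ is itself a permitted onset, so the whole cluster goes right; preceding coda = ∅.
V3 /o/ – V4 /i/: /hw/ — entire cluster is a permitted onset → onset /hw/, coda ∅.
Result: sx.hwo.zwo.hwi.
Syllable 4 is /hwi/; it ends in its nucleus with no coda, so it is open.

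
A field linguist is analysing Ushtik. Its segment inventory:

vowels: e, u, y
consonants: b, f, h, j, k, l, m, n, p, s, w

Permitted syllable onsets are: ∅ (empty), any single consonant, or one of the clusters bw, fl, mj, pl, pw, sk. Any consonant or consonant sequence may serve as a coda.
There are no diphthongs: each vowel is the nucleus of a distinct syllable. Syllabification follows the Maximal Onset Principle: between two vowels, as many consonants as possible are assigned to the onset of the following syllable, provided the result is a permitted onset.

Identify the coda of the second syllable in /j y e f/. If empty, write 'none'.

Nuclei (vowels): y, e → 2 syllables.
/y…e/ gap (V1→V2): hiatus — the boundary sits between the two vowels.
Putting it together: jy.ef.
Syllable 2 is /ef/: onset ∅, nucleus /e/, coda /f/.

f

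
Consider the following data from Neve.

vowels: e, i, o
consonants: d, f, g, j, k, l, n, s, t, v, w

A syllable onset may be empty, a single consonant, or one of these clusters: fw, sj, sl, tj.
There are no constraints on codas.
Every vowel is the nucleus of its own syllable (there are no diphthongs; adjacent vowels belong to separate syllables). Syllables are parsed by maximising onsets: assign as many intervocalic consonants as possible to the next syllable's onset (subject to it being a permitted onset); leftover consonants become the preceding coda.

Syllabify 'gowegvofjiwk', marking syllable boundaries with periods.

go.weg.vof.jiwk

The vowels are o, e, o, i — 4 nuclei, so 4 syllables.
σ1/σ2 boundary: /w/ → onset of the next syllable (single consonants are always licit onsets).
σ2/σ3 boundary: /gv/; trying suffixes from longest down, /v/ is the first permitted one, so coda /g/ | onset /v/.
σ3/σ4 boundary: /fj/; trying suffixes from longest down, /j/ is the first permitted one, so coda /f/ | onset /j/.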